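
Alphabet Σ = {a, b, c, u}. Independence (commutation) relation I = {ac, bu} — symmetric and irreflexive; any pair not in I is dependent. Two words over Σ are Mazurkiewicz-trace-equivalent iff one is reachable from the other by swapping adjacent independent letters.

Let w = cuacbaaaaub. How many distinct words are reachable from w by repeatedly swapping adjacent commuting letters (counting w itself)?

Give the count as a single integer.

4

#0=c has no predecessor
#1=u depends on [0:c]
#2=a depends on [1:u]
#3=c depends on [1:u]
#4=b depends on [2:a, 3:c]
#5=a depends on [4:b]
#6=a depends on [5:a]
#7=a depends on [6:a]
#8=a depends on [7:a]
#9=u depends on [8:a]
#10=b depends on [8:a]
sources: [0:c]
N(rest) = Σ N(rest − s) over sources s of rest; N(one piece) = 1:
  size 1 → [9]=1  [10]=1
  size 2 → [9,10]=2
  size 3 → [8,9,10]=2
  size 4 → [7,8,9,10]=2
  size 5 → [6,7,8,9,10]=2
  size 6 → [5,6,7,8,9,10]=2
  size 7 → [4,5,6,7,8,9,10]=2
  size 8 → [2,4,5,6,7,8,9,10]=2  [3,4,5,6,7,8,9,10]=2
  size 9 → [2,3,4,5,6,7,8,9,10]=4
  first=0(c) contributes 4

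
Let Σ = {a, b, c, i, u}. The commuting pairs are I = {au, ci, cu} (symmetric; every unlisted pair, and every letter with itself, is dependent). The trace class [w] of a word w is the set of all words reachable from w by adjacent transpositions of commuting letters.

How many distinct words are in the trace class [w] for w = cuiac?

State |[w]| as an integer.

3

#0=c has no predecessor
#1=u has no predecessor
#2=i depends on [1:u]
#3=a depends on [0:c, 2:i]
#4=c depends on [3:a]
sources: [0:c, 1:u]
N(rest) = Σ N(rest − s) over sources s of rest; N(one piece) = 1:
  size 1 → [4]=1
  size 2 → [3,4]=1
  size 3 → [0,3,4]=1  [2,3,4]=1
  first=0(c) contributes 1
  first=1(u) contributes 2
|[w]| = 3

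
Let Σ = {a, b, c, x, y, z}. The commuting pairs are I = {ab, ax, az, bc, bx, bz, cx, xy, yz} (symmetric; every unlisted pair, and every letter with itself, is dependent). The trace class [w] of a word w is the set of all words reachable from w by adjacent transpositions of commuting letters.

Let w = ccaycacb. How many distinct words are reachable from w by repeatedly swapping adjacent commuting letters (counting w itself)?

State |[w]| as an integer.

4

0(c) covers ∅
1(c) covers 0:c
2(a) covers 1:c
3(y) covers 2:a
4(c) covers 3:y
5(a) covers 4:c
6(c) covers 5:a
7(b) covers 3:y
floor of heap: 0:c
completions by unplaced set U, small U first (add the entries for U minus each lowest piece of U):
  |U|=1: {6}:1  {7}:1
  |U|=2: {5,6}:1  {6,7}:2
  |U|=3: {4,5,6}:1  {5,6,7}:3
  |U|=4: {4,5,6,7}:4
  |U|=5: {3,4,5,6,7}:4
  |U|=6: {2,3,4,5,6,7}:4
  start at 0(c): 4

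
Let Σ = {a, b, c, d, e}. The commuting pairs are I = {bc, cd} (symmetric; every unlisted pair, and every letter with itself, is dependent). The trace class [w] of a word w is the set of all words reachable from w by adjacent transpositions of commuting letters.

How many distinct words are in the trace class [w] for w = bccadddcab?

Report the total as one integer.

#0=b has no predecessor
#1=c has no predecessor
#2=c depends on [1:c]
#3=a depends on [0:b, 2:c]
#4=d depends on [3:a]
#5=d depends on [4:d]
#6=d depends on [5:d]
#7=c depends on [3:a]
#8=a depends on [6:d, 7:c]
#9=b depends on [8:a]
sources: [0:b, 1:c]
N(rest) = Σ N(rest − s) over sources s of rest; N(one piece) = 1:
  size 1 → [9]=1
  size 2 → [8,9]=1
  size 3 → [6,8,9]=1  [7,8,9]=1
  size 4 → [5,6,8,9]=1  [6,7,8,9]=2
  size 5 → [4,5,6,8,9]=1  [5,6,7,8,9]=3
  size 6 → [4,5,6,7,8,9]=4
  size 7 → [3,4,5,6,7,8,9]=4
  size 8 → [0,3,4,5,6,7,8,9]=4  [2,3,4,5,6,7,8,9]=4
  first=0(b) contributes 4
  first=1(c) contributes 8
|[w]| = 12

12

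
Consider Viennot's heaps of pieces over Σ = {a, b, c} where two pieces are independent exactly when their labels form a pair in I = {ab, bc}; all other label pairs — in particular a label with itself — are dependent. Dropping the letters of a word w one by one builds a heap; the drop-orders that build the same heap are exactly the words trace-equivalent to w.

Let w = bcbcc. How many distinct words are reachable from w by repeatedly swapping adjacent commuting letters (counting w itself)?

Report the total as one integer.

10

0(b) covers ∅
1(c) covers ∅
2(b) covers 0:b
3(c) covers 1:c
4(c) covers 3:c
floor of heap: 0:b, 1:c
completions by unplaced set U, small U first (add the entries for U minus each lowest piece of U):
  |U|=1: {2}:1  {4}:1
  |U|=2: {0,2}:1  {2,4}:2  {3,4}:1
  |U|=3: {0,2,4}:3  {1,3,4}:1  {2,3,4}:3
  start at 0(b): 4
  start at 1(c): 6
sum over floor = 10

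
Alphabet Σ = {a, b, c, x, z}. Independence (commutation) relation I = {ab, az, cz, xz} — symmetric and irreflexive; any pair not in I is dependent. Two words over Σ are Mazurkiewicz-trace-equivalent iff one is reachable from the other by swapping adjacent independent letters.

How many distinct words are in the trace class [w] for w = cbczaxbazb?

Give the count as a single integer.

#0=c has no predecessor
#1=b depends on [0:c]
#2=c depends on [1:b]
#3=z depends on [1:b]
#4=a depends on [2:c]
#5=x depends on [4:a]
#6=b depends on [3:z, 5:x]
#7=a depends on [5:x]
#8=z depends on [6:b]
#9=b depends on [8:z]
sources: [0:c]
N(rest) = Σ N(rest − s) over sources s of rest; N(one piece) = 1:
  size 1 → [7]=1  [9]=1
  size 2 → [7,9]=2  [8,9]=1
  size 3 → [6,8,9]=1  [7,8,9]=3
  size 4 → [3,6,8,9]=1  [6,7,8,9]=4
  size 5 → [3,6,7,8,9]=5  [5,6,7,8,9]=4
  size 6 → [3,5,6,7,8,9]=9  [4,5,6,7,8,9]=4
  size 7 → [2,4,5,6,7,8,9]=4  [3,4,5,6,7,8,9]=13
  size 8 → [2,3,4,5,6,7,8,9]=17
  first=0(c) contributes 17

17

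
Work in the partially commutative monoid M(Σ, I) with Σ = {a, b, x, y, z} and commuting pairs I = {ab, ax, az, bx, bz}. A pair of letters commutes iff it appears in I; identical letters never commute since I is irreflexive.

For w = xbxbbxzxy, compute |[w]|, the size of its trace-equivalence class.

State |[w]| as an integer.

56

piece 0:x — minimal
piece 1:b — minimal
piece 2:x rests on {0:x}
piece 3:b rests on {1:b}
piece 4:b rests on {3:b}
piece 5:x rests on {2:x}
piece 6:z rests on {5:x}
piece 7:x rests on {6:z}
piece 8:y rests on {4:b, 7:x}
minimal pieces: {0:x, 1:b}
ways to finish when only these pieces remain (= sum over removing one remaining piece with nothing left below it):
  1 left: {8}→1
  2 left: {4,8}→1  {7,8}→1
  3 left: {3,4,8}→1  {4,7,8}→2  {6,7,8}→1
  4 left: {1,3,4,8}→1  {3,4,7,8}→3  {4,6,7,8}→3  {5,6,7,8}→1
  5 left: {1,3,4,7,8}→4  {2,5,6,7,8}→1  {3,4,6,7,8}→6  {4,5,6,7,8}→4
  6 left: {0,2,5,6,7,8}→1  {1,3,4,6,7,8}→10  {2,4,5,6,7,8}→5  {3,4,5,6,7,8}→10
  7 left: {0,2,4,5,6,7,8}→6  {1,3,4,5,6,7,8}→20  {2,3,4,5,6,7,8}→15
  placing 0:x first → 35 extensions
  placing 1:b first → 21 extensions
total linear extensions = 56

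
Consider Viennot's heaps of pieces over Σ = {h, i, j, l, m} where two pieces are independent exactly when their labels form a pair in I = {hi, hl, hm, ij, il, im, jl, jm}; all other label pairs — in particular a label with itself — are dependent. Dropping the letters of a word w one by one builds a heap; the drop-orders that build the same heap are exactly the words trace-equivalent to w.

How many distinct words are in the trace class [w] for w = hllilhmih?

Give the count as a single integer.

1260

piece 0:h — minimal
piece 1:l — minimal
piece 2:l rests on {1:l}
piece 3:i — minimal
piece 4:l rests on {2:l}
piece 5:h rests on {0:h}
piece 6:m rests on {4:l}
piece 7:i rests on {3:i}
piece 8:h rests on {5:h}
minimal pieces: {0:h, 1:l, 3:i}
ways to finish when only these pieces remain (= sum over removing one remaining piece with nothing left below it):
  1 left: {6}→1  {7}→1  {8}→1
  2 left: {3,7}→1  {4,6}→1  {5,8}→1  {6,7}→2  {6,8}→2  {7,8}→2
  3 left: {0,5,8}→1  {2,4,6}→1  {3,6,7}→3  {3,7,8}→3  {4,6,7}→3  {4,6,8}→3  {5,6,8}→3  {5,7,8}→3  {6,7,8}→6
  4 left: {0,5,6,8}→4  {0,5,7,8}→4  {1,2,4,6}→1  {2,4,6,7}→4  {2,4,6,8}→4  {3,4,6,7}→6  {3,5,7,8}→6  {3,6,7,8}→12  {4,5,6,8}→6  {4,6,7,8}→12  {5,6,7,8}→12
  5 left: {0,3,5,7,8}→10  {0,4,5,6,8}→10  {0,5,6,7,8}→20  {1,2,4,6,7}→5  {1,2,4,6,8}→5  {2,3,4,6,7}→10  {2,4,5,6,8}→10  {2,4,6,7,8}→20  {3,4,6,7,8}→30  {3,5,6,7,8}→30  {4,5,6,7,8}→30
  6 left: {0,2,4,5,6,8}→20  {0,3,5,6,7,8}→60  {0,4,5,6,7,8}→60  {1,2,3,4,6,7}→15  {1,2,4,5,6,8}→15  {1,2,4,6,7,8}→30  {2,3,4,6,7,8}→60  {2,4,5,6,7,8}→60  {3,4,5,6,7,8}→90
  7 left: {0,1,2,4,5,6,8}→35  {0,2,4,5,6,7,8}→140  {0,3,4,5,6,7,8}→210  {1,2,3,4,6,7,8}→105  {1,2,4,5,6,7,8}→105  {2,3,4,5,6,7,8}→210
  placing 0:h first → 420 extensions
  placing 1:l first → 560 extensions
  placing 3:i first → 280 extensions
total linear extensions = 1260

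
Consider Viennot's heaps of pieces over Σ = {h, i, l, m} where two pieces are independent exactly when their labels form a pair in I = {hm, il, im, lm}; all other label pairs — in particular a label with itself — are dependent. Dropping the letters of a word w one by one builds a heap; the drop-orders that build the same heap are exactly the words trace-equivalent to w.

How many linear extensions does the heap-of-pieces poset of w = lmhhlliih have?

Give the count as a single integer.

54

piece 0:l — minimal
piece 1:m — minimal
piece 2:h rests on {0:l}
piece 3:h rests on {2:h}
piece 4:l rests on {3:h}
piece 5:l rests on {4:l}
piece 6:i rests on {3:h}
piece 7:i rests on {6:i}
piece 8:h rests on {5:l, 7:i}
minimal pieces: {0:l, 1:m}
ways to finish when only these pieces remain (= sum over removing one remaining piece with nothing left below it):
  1 left: {1}→1  {8}→1
  2 left: {1,8}→2  {5,8}→1  {7,8}→1
  3 left: {1,5,8}→3  {1,7,8}→3  {4,5,8}→1  {5,7,8}→2  {6,7,8}→1
  4 left: {1,4,5,8}→4  {1,5,7,8}→8  {1,6,7,8}→4  {4,5,7,8}→3  {5,6,7,8}→3
  5 left: {1,4,5,7,8}→15  {1,5,6,7,8}→15  {4,5,6,7,8}→6
  6 left: {1,4,5,6,7,8}→36  {3,4,5,6,7,8}→6
  7 left: {1,3,4,5,6,7,8}→42  {2,3,4,5,6,7,8}→6
  placing 0:l first → 48 extensions
  placing 1:m first → 6 extensions
total linear extensions = 54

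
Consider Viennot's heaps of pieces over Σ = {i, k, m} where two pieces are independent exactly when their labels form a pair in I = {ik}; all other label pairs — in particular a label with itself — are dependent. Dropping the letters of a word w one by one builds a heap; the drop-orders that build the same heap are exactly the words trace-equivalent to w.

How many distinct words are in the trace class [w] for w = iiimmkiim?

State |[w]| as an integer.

#0=i has no predecessor
#1=i depends on [0:i]
#2=i depends on [1:i]
#3=m depends on [2:i]
#4=m depends on [3:m]
#5=k depends on [4:m]
#6=i depends on [4:m]
#7=i depends on [6:i]
#8=m depends on [5:k, 7:i]
sources: [0:i]
N(rest) = Σ N(rest − s) over sources s of rest; N(one piece) = 1:
  size 1 → [8]=1
  size 2 → [5,8]=1  [7,8]=1
  size 3 → [5,7,8]=2  [6,7,8]=1
  size 4 → [5,6,7,8]=3
  size 5 → [4,5,6,7,8]=3
  size 6 → [3,4,5,6,7,8]=3
  size 7 → [2,3,4,5,6,7,8]=3
  first=0(i) contributes 3

3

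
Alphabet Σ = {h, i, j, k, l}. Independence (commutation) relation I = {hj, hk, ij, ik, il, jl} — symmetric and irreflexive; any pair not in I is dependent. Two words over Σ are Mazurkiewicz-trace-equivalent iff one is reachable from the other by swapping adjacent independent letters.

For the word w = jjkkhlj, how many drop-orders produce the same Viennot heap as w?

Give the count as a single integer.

#0=j has no predecessor
#1=j depends on [0:j]
#2=k depends on [1:j]
#3=k depends on [2:k]
#4=h has no predecessor
#5=l depends on [3:k, 4:h]
#6=j depends on [3:k]
sources: [0:j, 4:h]
N(rest) = Σ N(rest − s) over sources s of rest; N(one piece) = 1:
  size 1 → [5]=1  [6]=1
  size 2 → [4,5]=1  [5,6]=2
  size 3 → [3,5,6]=2  [4,5,6]=3
  size 4 → [2,3,5,6]=2  [3,4,5,6]=5
  size 5 → [1,2,3,5,6]=2  [2,3,4,5,6]=7
  first=0(j) contributes 9
  first=4(h) contributes 2
|[w]| = 11

11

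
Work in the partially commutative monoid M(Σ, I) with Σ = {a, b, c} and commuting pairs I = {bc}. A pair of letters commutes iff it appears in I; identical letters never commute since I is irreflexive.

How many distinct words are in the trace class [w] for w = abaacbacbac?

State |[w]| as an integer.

4

#0=a has no predecessor
#1=b depends on [0:a]
#2=a depends on [1:b]
#3=a depends on [2:a]
#4=c depends on [3:a]
#5=b depends on [3:a]
#6=a depends on [4:c, 5:b]
#7=c depends on [6:a]
#8=b depends on [6:a]
#9=a depends on [7:c, 8:b]
#10=c depends on [9:a]
sources: [0:a]
N(rest) = Σ N(rest − s) over sources s of rest; N(one piece) = 1:
  size 1 → [10]=1
  size 2 → [9,10]=1
  size 3 → [7,9,10]=1  [8,9,10]=1
  size 4 → [7,8,9,10]=2
  size 5 → [6,7,8,9,10]=2
  size 6 → [4,6,7,8,9,10]=2  [5,6,7,8,9,10]=2
  size 7 → [4,5,6,7,8,9,10]=4
  size 8 → [3,4,5,6,7,8,9,10]=4
  size 9 → [2,3,4,5,6,7,8,9,10]=4
  first=0(a) contributes 4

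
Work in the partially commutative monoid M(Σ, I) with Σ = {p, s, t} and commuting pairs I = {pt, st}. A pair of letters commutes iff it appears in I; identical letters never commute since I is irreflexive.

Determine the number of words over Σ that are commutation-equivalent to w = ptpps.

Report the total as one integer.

#0=p has no predecessor
#1=t has no predecessor
#2=p depends on [0:p]
#3=p depends on [2:p]
#4=s depends on [3:p]
sources: [0:p, 1:t]
N(rest) = Σ N(rest − s) over sources s of rest; N(one piece) = 1:
  size 1 → [1]=1  [4]=1
  size 2 → [1,4]=2  [3,4]=1
  size 3 → [1,3,4]=3  [2,3,4]=1
  first=0(p) contributes 4
  first=1(t) contributes 1
|[w]| = 5

5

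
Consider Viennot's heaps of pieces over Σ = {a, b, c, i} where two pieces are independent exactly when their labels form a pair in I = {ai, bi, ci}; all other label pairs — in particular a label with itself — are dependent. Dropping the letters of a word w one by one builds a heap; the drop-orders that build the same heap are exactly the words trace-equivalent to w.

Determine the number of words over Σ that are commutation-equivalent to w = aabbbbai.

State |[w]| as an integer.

8

piece 0:a — minimal
piece 1:a rests on {0:a}
piece 2:b rests on {1:a}
piece 3:b rests on {2:b}
piece 4:b rests on {3:b}
piece 5:b rests on {4:b}
piece 6:a rests on {5:b}
piece 7:i — minimal
minimal pieces: {0:a, 7:i}
ways to finish when only these pieces remain (= sum over removing one remaining piece with nothing left below it):
  1 left: {6}→1  {7}→1
  2 left: {5,6}→1  {6,7}→2
  3 left: {4,5,6}→1  {5,6,7}→3
  4 left: {3,4,5,6}→1  {4,5,6,7}→4
  5 left: {2,3,4,5,6}→1  {3,4,5,6,7}→5
  6 left: {1,2,3,4,5,6}→1  {2,3,4,5,6,7}→6
  placing 0:a first → 7 extensions
  placing 7:i first → 1 extensions
total linear extensions = 8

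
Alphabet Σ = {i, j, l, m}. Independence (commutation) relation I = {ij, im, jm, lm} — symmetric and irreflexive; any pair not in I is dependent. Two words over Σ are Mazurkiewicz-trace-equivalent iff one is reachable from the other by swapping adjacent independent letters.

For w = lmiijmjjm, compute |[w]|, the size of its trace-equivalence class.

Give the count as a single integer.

840

#0=l has no predecessor
#1=m has no predecessor
#2=i depends on [0:l]
#3=i depends on [2:i]
#4=j depends on [0:l]
#5=m depends on [1:m]
#6=j depends on [4:j]
#7=j depends on [6:j]
#8=m depends on [5:m]
sources: [0:l, 1:m]
N(rest) = Σ N(rest − s) over sources s of rest; N(one piece) = 1:
  size 1 → [3]=1  [7]=1  [8]=1
  size 2 → [2,3]=1  [3,7]=2  [3,8]=2  [5,8]=1  [6,7]=1  [7,8]=2
  size 3 → [1,5,8]=1  [2,3,7]=3  [2,3,8]=3  [3,5,8]=3  [3,6,7]=3  [3,7,8]=6  [4,6,7]=1  [5,7,8]=3  [6,7,8]=3
  size 4 → [1,3,5,8]=4  [1,5,7,8]=4  [2,3,5,8]=6  [2,3,6,7]=6  [2,3,7,8]=12  [3,4,6,7]=4  [3,5,7,8]=12  [3,6,7,8]=12  [4,6,7,8]=4  [5,6,7,8]=6
  size 5 → [1,2,3,5,8]=10  [1,3,5,7,8]=20  [1,5,6,7,8]=10  [2,3,4,6,7]=10  [2,3,5,7,8]=30  [2,3,6,7,8]=30  [3,4,6,7,8]=20  [3,5,6,7,8]=30  [4,5,6,7,8]=10
  size 6 → [0,2,3,4,6,7]=10  [1,2,3,5,7,8]=60  [1,3,5,6,7,8]=60  [1,4,5,6,7,8]=20  [2,3,4,6,7,8]=60  [2,3,5,6,7,8]=90  [3,4,5,6,7,8]=60
  size 7 → [0,2,3,4,6,7,8]=70  [1,2,3,5,6,7,8]=210  [1,3,4,5,6,7,8]=140  [2,3,4,5,6,7,8]=210
  first=0(l) contributes 560
  first=1(m) contributes 280
|[w]| = 840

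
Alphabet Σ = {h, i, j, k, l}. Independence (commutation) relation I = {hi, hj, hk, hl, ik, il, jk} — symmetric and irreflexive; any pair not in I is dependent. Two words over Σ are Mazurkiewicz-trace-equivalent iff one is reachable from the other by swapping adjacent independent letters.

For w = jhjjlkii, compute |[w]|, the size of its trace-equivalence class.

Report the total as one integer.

48

#0=j has no predecessor
#1=h has no predecessor
#2=j depends on [0:j]
#3=j depends on [2:j]
#4=l depends on [3:j]
#5=k depends on [4:l]
#6=i depends on [3:j]
#7=i depends on [6:i]
sources: [0:j, 1:h]
N(rest) = Σ N(rest − s) over sources s of rest; N(one piece) = 1:
  size 1 → [1]=1  [5]=1  [7]=1
  size 2 → [1,5]=2  [1,7]=2  [4,5]=1  [5,7]=2  [6,7]=1
  size 3 → [1,4,5]=3  [1,5,7]=6  [1,6,7]=3  [4,5,7]=3  [5,6,7]=3
  size 4 → [1,4,5,7]=12  [1,5,6,7]=12  [4,5,6,7]=6
  size 5 → [1,4,5,6,7]=30  [3,4,5,6,7]=6
  size 6 → [1,3,4,5,6,7]=36  [2,3,4,5,6,7]=6
  first=0(j) contributes 42
  first=1(h) contributes 6
|[w]| = 48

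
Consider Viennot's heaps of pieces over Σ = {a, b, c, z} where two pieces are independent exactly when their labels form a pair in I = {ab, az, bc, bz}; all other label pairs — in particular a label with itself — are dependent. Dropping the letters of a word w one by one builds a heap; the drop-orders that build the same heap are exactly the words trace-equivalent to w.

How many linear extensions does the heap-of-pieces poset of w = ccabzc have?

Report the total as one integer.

drop 0:c onto floor
drop 1:c onto {0:c}
drop 2:a onto {1:c}
drop 3:b onto floor
drop 4:z onto {1:c}
drop 5:c onto {2:a, 4:z}
ground layer = {0:c, 3:b}
drop-orders for the pieces not yet dropped (sum over which currently-grounded one goes next):
  1 to go: {3} 1  {5} 1
  2 to go: {2,5} 1  {3,5} 2  {4,5} 1
  3 to go: {2,3,5} 3  {2,4,5} 2  {3,4,5} 3
  4 to go: {1,2,4,5} 2  {2,3,4,5} 8
  if 0:c drops first: 10 orders
  if 3:b drops first: 2 orders
heap linearizations: 12

12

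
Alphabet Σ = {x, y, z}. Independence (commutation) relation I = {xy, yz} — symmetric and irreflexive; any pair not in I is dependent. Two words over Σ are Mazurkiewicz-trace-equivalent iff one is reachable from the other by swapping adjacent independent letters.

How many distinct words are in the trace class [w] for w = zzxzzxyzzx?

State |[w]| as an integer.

drop 0:z onto floor
drop 1:z onto {0:z}
drop 2:x onto {1:z}
drop 3:z onto {2:x}
drop 4:z onto {3:z}
drop 5:x onto {4:z}
drop 6:y onto floor
drop 7:z onto {5:x}
drop 8:z onto {7:z}
drop 9:x onto {8:z}
ground layer = {0:z, 6:y}
drop-orders for the pieces not yet dropped (sum over which currently-grounded one goes next):
  1 to go: {6} 1  {9} 1
  2 to go: {6,9} 2  {8,9} 1
  3 to go: {6,8,9} 3  {7,8,9} 1
  4 to go: {5,7,8,9} 1  {6,7,8,9} 4
  5 to go: {4,5,7,8,9} 1  {5,6,7,8,9} 5
  6 to go: {3,4,5,7,8,9} 1  {4,5,6,7,8,9} 6
  7 to go: {2,3,4,5,7,8,9} 1  {3,4,5,6,7,8,9} 7
  8 to go: {1,2,3,4,5,7,8,9} 1  {2,3,4,5,6,7,8,9} 8
  if 0:z drops first: 9 orders
  if 6:y drops first: 1 orders
heap linearizations: 10

10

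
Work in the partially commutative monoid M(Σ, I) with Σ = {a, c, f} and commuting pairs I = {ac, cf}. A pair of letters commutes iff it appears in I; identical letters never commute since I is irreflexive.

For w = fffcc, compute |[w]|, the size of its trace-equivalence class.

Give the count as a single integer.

#0=f has no predecessor
#1=f depends on [0:f]
#2=f depends on [1:f]
#3=c has no predecessor
#4=c depends on [3:c]
sources: [0:f, 3:c]
N(rest) = Σ N(rest − s) over sources s of rest; N(one piece) = 1:
  size 1 → [2]=1  [4]=1
  size 2 → [1,2]=1  [2,4]=2  [3,4]=1
  size 3 → [0,1,2]=1  [1,2,4]=3  [2,3,4]=3
  first=0(f) contributes 6
  first=3(c) contributes 4
|[w]| = 10

10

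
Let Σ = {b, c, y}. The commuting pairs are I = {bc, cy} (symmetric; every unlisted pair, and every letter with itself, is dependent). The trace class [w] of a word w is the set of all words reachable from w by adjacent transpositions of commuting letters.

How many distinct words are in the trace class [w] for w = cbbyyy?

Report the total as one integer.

6

drop 0:c onto floor
drop 1:b onto floor
drop 2:b onto {1:b}
drop 3:y onto {2:b}
drop 4:y onto {3:y}
drop 5:y onto {4:y}
ground layer = {0:c, 1:b}
drop-orders for the pieces not yet dropped (sum over which currently-grounded one goes next):
  1 to go: {0} 1  {5} 1
  2 to go: {0,5} 2  {4,5} 1
  3 to go: {0,4,5} 3  {3,4,5} 1
  4 to go: {0,3,4,5} 4  {2,3,4,5} 1
  if 0:c drops first: 1 orders
  if 1:b drops first: 5 orders
heap linearizations: 6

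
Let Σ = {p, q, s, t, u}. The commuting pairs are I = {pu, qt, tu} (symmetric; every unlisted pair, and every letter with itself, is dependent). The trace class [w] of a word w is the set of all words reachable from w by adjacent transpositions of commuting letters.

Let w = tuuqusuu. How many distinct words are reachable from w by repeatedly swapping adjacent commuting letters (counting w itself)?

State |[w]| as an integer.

0(t) covers ∅
1(u) covers ∅
2(u) covers 1:u
3(q) covers 2:u
4(u) covers 3:q
5(s) covers 0:t, 4:u
6(u) covers 5:s
7(u) covers 6:u
floor of heap: 0:t, 1:u
completions by unplaced set U, small U first (add the entries for U minus each lowest piece of U):
  |U|=1: {7}:1
  |U|=2: {6,7}:1
  |U|=3: {5,6,7}:1
  |U|=4: {0,5,6,7}:1  {4,5,6,7}:1
  |U|=5: {0,4,5,6,7}:2  {3,4,5,6,7}:1
  |U|=6: {0,3,4,5,6,7}:3  {2,3,4,5,6,7}:1
  start at 0(t): 1
  start at 1(u): 4
sum over floor = 5

5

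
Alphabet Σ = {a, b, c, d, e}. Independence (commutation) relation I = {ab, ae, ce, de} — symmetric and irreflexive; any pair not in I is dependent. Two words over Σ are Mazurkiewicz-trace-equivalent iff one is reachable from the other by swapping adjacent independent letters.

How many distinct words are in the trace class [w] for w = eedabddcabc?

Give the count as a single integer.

drop 0:e onto floor
drop 1:e onto {0:e}
drop 2:d onto floor
drop 3:a onto {2:d}
drop 4:b onto {1:e, 2:d}
drop 5:d onto {3:a, 4:b}
drop 6:d onto {5:d}
drop 7:c onto {6:d}
drop 8:a onto {7:c}
drop 9:b onto {7:c}
drop 10:c onto {8:a, 9:b}
ground layer = {0:e, 2:d}
drop-orders for the pieces not yet dropped (sum over which currently-grounded one goes next):
  1 to go: {10} 1
  2 to go: {8,10} 1  {9,10} 1
  3 to go: {8,9,10} 2
  4 to go: {7,8,9,10} 2
  5 to go: {6,7,8,9,10} 2
  6 to go: {5,6,7,8,9,10} 2
  7 to go: {3,5,6,7,8,9,10} 2  {4,5,6,7,8,9,10} 2
  8 to go: {1,4,5,6,7,8,9,10} 2  {3,4,5,6,7,8,9,10} 4
  9 to go: {0,1,4,5,6,7,8,9,10} 2  {1,3,4,5,6,7,8,9,10} 6  {2,3,4,5,6,7,8,9,10} 4
  if 0:e drops first: 10 orders
  if 2:d drops first: 8 orders
heap linearizations: 18

18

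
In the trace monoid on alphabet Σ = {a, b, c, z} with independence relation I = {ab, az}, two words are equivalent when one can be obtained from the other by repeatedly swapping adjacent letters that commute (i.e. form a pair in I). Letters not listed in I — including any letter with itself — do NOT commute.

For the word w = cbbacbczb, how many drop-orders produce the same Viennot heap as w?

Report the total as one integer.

drop 0:c onto floor
drop 1:b onto {0:c}
drop 2:b onto {1:b}
drop 3:a onto {0:c}
drop 4:c onto {2:b, 3:a}
drop 5:b onto {4:c}
drop 6:c onto {5:b}
drop 7:z onto {6:c}
drop 8:b onto {7:z}
ground layer = {0:c}
drop-orders for the pieces not yet dropped (sum over which currently-grounded one goes next):
  1 to go: {8} 1
  2 to go: {7,8} 1
  3 to go: {6,7,8} 1
  4 to go: {5,6,7,8} 1
  5 to go: {4,5,6,7,8} 1
  6 to go: {2,4,5,6,7,8} 1  {3,4,5,6,7,8} 1
  7 to go: {1,2,4,5,6,7,8} 1  {2,3,4,5,6,7,8} 2
  if 0:c drops first: 3 orders

3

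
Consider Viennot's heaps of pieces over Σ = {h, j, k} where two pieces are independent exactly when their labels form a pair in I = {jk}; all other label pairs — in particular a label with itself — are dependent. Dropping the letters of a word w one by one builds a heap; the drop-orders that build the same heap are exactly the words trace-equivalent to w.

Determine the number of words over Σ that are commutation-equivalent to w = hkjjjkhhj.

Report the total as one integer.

piece 0:h — minimal
piece 1:k rests on {0:h}
piece 2:j rests on {0:h}
piece 3:j rests on {2:j}
piece 4:j rests on {3:j}
piece 5:k rests on {1:k}
piece 6:h rests on {4:j, 5:k}
piece 7:h rests on {6:h}
piece 8:j rests on {7:h}
minimal pieces: {0:h}
ways to finish when only these pieces remain (= sum over removing one remaining piece with nothing left below it):
  1 left: {8}→1
  2 left: {7,8}→1
  3 left: {6,7,8}→1
  4 left: {4,6,7,8}→1  {5,6,7,8}→1
  5 left: {1,5,6,7,8}→1  {3,4,6,7,8}→1  {4,5,6,7,8}→2
  6 left: {1,4,5,6,7,8}→3  {2,3,4,6,7,8}→1  {3,4,5,6,7,8}→3
  7 left: {1,3,4,5,6,7,8}→6  {2,3,4,5,6,7,8}→4
  placing 0:h first → 10 extensions

10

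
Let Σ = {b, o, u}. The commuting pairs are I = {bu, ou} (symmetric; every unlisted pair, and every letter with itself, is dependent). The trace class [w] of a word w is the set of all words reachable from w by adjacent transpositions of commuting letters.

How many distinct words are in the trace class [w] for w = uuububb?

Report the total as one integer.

35

#0=u has no predecessor
#1=u depends on [0:u]
#2=u depends on [1:u]
#3=b has no predecessor
#4=u depends on [2:u]
#5=b depends on [3:b]
#6=b depends on [5:b]
sources: [0:u, 3:b]
N(rest) = Σ N(rest − s) over sources s of rest; N(one piece) = 1:
  size 1 → [4]=1  [6]=1
  size 2 → [2,4]=1  [4,6]=2  [5,6]=1
  size 3 → [1,2,4]=1  [2,4,6]=3  [3,5,6]=1  [4,5,6]=3
  size 4 → [0,1,2,4]=1  [1,2,4,6]=4  [2,4,5,6]=6  [3,4,5,6]=4
  size 5 → [0,1,2,4,6]=5  [1,2,4,5,6]=10  [2,3,4,5,6]=10
  first=0(u) contributes 20
  first=3(b) contributes 15
|[w]| = 35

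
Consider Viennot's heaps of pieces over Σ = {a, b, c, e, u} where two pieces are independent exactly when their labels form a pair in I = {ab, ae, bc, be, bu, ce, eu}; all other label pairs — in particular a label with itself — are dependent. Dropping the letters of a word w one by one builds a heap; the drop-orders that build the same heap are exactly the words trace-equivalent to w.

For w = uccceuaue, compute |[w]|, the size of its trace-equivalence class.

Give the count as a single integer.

#0=u has no predecessor
#1=c depends on [0:u]
#2=c depends on [1:c]
#3=c depends on [2:c]
#4=e has no predecessor
#5=u depends on [3:c]
#6=a depends on [5:u]
#7=u depends on [6:a]
#8=e depends on [4:e]
sources: [0:u, 4:e]
N(rest) = Σ N(rest − s) over sources s of rest; N(one piece) = 1:
  size 1 → [7]=1  [8]=1
  size 2 → [4,8]=1  [6,7]=1  [7,8]=2
  size 3 → [4,7,8]=3  [5,6,7]=1  [6,7,8]=3
  size 4 → [3,5,6,7]=1  [4,6,7,8]=6  [5,6,7,8]=4
  size 5 → [2,3,5,6,7]=1  [3,5,6,7,8]=5  [4,5,6,7,8]=10
  size 6 → [1,2,3,5,6,7]=1  [2,3,5,6,7,8]=6  [3,4,5,6,7,8]=15
  size 7 → [0,1,2,3,5,6,7]=1  [1,2,3,5,6,7,8]=7  [2,3,4,5,6,7,8]=21
  first=0(u) contributes 28
  first=4(e) contributes 8
|[w]| = 36

36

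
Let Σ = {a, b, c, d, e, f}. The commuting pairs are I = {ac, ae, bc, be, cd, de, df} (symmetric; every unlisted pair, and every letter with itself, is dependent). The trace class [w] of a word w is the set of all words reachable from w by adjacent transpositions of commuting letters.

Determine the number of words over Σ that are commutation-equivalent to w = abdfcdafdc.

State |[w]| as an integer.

30

0(a) covers ∅
1(b) covers 0:a
2(d) covers 1:b
3(f) covers 1:b
4(c) covers 3:f
5(d) covers 2:d
6(a) covers 3:f, 5:d
7(f) covers 4:c, 6:a
8(d) covers 6:a
9(c) covers 7:f
floor of heap: 0:a
completions by unplaced set U, small U first (add the entries for U minus each lowest piece of U):
  |U|=1: {8}:1  {9}:1
  |U|=2: {7,9}:1  {8,9}:2
  |U|=3: {4,7,9}:1  {7,8,9}:3
  |U|=4: {4,7,8,9}:4  {6,7,8,9}:3
  |U|=5: {4,6,7,8,9}:7  {5,6,7,8,9}:3
  |U|=6: {2,5,6,7,8,9}:3  {3,4,6,7,8,9}:7  {4,5,6,7,8,9}:10
  |U|=7: {2,4,5,6,7,8,9}:13  {3,4,5,6,7,8,9}:17
  |U|=8: {2,3,4,5,6,7,8,9}:30
  start at 0(a): 30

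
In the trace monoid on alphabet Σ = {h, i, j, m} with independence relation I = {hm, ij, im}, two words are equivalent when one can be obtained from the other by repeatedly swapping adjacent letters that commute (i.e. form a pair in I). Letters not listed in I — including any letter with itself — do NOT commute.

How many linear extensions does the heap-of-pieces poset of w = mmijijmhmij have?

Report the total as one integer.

179

#0=m has no predecessor
#1=m depends on [0:m]
#2=i has no predecessor
#3=j depends on [1:m]
#4=i depends on [2:i]
#5=j depends on [3:j]
#6=m depends on [5:j]
#7=h depends on [4:i, 5:j]
#8=m depends on [6:m]
#9=i depends on [7:h]
#10=j depends on [7:h, 8:m]
sources: [0:m, 2:i]
N(rest) = Σ N(rest − s) over sources s of rest; N(one piece) = 1:
  size 1 → [9]=1  [10]=1
  size 2 → [8,10]=1  [9,10]=2
  size 3 → [6,8,10]=1  [7,9,10]=2  [8,9,10]=3
  size 4 → [4,7,9,10]=2  [6,8,9,10]=4  [7,8,9,10]=5
  size 5 → [2,4,7,9,10]=2  [4,7,8,9,10]=7  [6,7,8,9,10]=9
  size 6 → [2,4,7,8,9,10]=9  [4,6,7,8,9,10]=16  [5,6,7,8,9,10]=9
  size 7 → [2,4,6,7,8,9,10]=25  [3,5,6,7,8,9,10]=9  [4,5,6,7,8,9,10]=25
  size 8 → [1,3,5,6,7,8,9,10]=9  [2,4,5,6,7,8,9,10]=50  [3,4,5,6,7,8,9,10]=34
  size 9 → [0,1,3,5,6,7,8,9,10]=9  [1,3,4,5,6,7,8,9,10]=43  [2,3,4,5,6,7,8,9,10]=84
  first=0(m) contributes 127
  first=2(i) contributes 52
|[w]| = 179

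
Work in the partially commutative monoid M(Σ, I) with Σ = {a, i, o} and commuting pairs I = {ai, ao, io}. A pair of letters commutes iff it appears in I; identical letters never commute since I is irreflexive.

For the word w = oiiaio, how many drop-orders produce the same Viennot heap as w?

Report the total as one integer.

piece 0:o — minimal
piece 1:i — minimal
piece 2:i rests on {1:i}
piece 3:a — minimal
piece 4:i rests on {2:i}
piece 5:o rests on {0:o}
minimal pieces: {0:o, 1:i, 3:a}
ways to finish when only these pieces remain (= sum over removing one remaining piece with nothing left below it):
  1 left: {3}→1  {4}→1  {5}→1
  2 left: {0,5}→1  {2,4}→1  {3,4}→2  {3,5}→2  {4,5}→2
  3 left: {0,3,5}→3  {0,4,5}→3  {1,2,4}→1  {2,3,4}→3  {2,4,5}→3  {3,4,5}→6
  4 left: {0,2,4,5}→6  {0,3,4,5}→12  {1,2,3,4}→4  {1,2,4,5}→4  {2,3,4,5}→12
  placing 0:o first → 20 extensions
  placing 1:i first → 30 extensions
  placing 3:a first → 10 extensions
total linear extensions = 60

60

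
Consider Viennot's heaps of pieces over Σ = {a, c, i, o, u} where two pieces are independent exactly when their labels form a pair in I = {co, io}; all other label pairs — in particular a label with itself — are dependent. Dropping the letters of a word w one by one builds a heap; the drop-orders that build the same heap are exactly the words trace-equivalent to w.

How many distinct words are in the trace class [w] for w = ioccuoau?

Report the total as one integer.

4

#0=i has no predecessor
#1=o has no predecessor
#2=c depends on [0:i]
#3=c depends on [2:c]
#4=u depends on [1:o, 3:c]
#5=o depends on [4:u]
#6=a depends on [5:o]
#7=u depends on [6:a]
sources: [0:i, 1:o]
N(rest) = Σ N(rest − s) over sources s of rest; N(one piece) = 1:
  size 1 → [7]=1
  size 2 → [6,7]=1
  size 3 → [5,6,7]=1
  size 4 → [4,5,6,7]=1
  size 5 → [1,4,5,6,7]=1  [3,4,5,6,7]=1
  size 6 → [1,3,4,5,6,7]=2  [2,3,4,5,6,7]=1
  first=0(i) contributes 3
  first=1(o) contributes 1
|[w]| = 4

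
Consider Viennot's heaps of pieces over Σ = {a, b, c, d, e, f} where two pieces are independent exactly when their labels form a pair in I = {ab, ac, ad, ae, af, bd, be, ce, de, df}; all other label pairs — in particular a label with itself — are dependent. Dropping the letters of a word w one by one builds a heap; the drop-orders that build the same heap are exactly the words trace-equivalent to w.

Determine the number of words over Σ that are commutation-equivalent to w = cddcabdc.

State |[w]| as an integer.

#0=c has no predecessor
#1=d depends on [0:c]
#2=d depends on [1:d]
#3=c depends on [2:d]
#4=a has no predecessor
#5=b depends on [3:c]
#6=d depends on [3:c]
#7=c depends on [5:b, 6:d]
sources: [0:c, 4:a]
N(rest) = Σ N(rest − s) over sources s of rest; N(one piece) = 1:
  size 1 → [4]=1  [7]=1
  size 2 → [4,7]=2  [5,7]=1  [6,7]=1
  size 3 → [4,5,7]=3  [4,6,7]=3  [5,6,7]=2
  size 4 → [3,5,6,7]=2  [4,5,6,7]=8
  size 5 → [2,3,5,6,7]=2  [3,4,5,6,7]=10
  size 6 → [1,2,3,5,6,7]=2  [2,3,4,5,6,7]=12
  first=0(c) contributes 14
  first=4(a) contributes 2
|[w]| = 16

16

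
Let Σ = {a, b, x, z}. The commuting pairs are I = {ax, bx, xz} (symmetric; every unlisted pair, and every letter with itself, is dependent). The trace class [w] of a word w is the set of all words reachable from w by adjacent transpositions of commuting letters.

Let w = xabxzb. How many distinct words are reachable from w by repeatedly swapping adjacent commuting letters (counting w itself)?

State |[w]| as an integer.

15

#0=x has no predecessor
#1=a has no predecessor
#2=b depends on [1:a]
#3=x depends on [0:x]
#4=z depends on [2:b]
#5=b depends on [4:z]
sources: [0:x, 1:a]
N(rest) = Σ N(rest − s) over sources s of rest; N(one piece) = 1:
  size 1 → [3]=1  [5]=1
  size 2 → [0,3]=1  [3,5]=2  [4,5]=1
  size 3 → [0,3,5]=3  [2,4,5]=1  [3,4,5]=3
  size 4 → [0,3,4,5]=6  [1,2,4,5]=1  [2,3,4,5]=4
  first=0(x) contributes 5
  first=1(a) contributes 10
|[w]| = 15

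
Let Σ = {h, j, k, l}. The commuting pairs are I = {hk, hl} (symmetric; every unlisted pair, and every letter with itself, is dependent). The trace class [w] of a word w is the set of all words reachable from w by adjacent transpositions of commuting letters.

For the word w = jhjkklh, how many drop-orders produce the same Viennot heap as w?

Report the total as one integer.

4

#0=j has no predecessor
#1=h depends on [0:j]
#2=j depends on [1:h]
#3=k depends on [2:j]
#4=k depends on [3:k]
#5=l depends on [4:k]
#6=h depends on [2:j]
sources: [0:j]
N(rest) = Σ N(rest − s) over sources s of rest; N(one piece) = 1:
  size 1 → [5]=1  [6]=1
  size 2 → [4,5]=1  [5,6]=2
  size 3 → [3,4,5]=1  [4,5,6]=3
  size 4 → [3,4,5,6]=4
  size 5 → [2,3,4,5,6]=4
  first=0(j) contributes 4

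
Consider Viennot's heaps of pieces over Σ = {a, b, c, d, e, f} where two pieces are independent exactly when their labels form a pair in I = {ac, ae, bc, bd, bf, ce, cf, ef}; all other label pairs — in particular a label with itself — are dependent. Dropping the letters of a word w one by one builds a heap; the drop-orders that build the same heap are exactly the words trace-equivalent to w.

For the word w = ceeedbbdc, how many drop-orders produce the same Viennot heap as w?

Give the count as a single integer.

#0=c has no predecessor
#1=e has no predecessor
#2=e depends on [1:e]
#3=e depends on [2:e]
#4=d depends on [0:c, 3:e]
#5=b depends on [3:e]
#6=b depends on [5:b]
#7=d depends on [4:d]
#8=c depends on [7:d]
sources: [0:c, 1:e]
N(rest) = Σ N(rest − s) over sources s of rest; N(one piece) = 1:
  size 1 → [6]=1  [8]=1
  size 2 → [5,6]=1  [6,8]=2  [7,8]=1
  size 3 → [4,7,8]=1  [5,6,8]=3  [6,7,8]=3
  size 4 → [0,4,7,8]=1  [4,6,7,8]=4  [5,6,7,8]=6
  size 5 → [0,4,6,7,8]=5  [4,5,6,7,8]=10
  size 6 → [0,4,5,6,7,8]=15  [3,4,5,6,7,8]=10
  size 7 → [0,3,4,5,6,7,8]=25  [2,3,4,5,6,7,8]=10
  first=0(c) contributes 10
  first=1(e) contributes 35
|[w]| = 45

45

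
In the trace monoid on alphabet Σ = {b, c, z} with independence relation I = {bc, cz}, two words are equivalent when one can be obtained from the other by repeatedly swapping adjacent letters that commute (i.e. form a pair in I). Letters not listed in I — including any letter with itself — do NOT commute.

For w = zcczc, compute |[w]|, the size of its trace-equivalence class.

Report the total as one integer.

10

0(z) covers ∅
1(c) covers ∅
2(c) covers 1:c
3(z) covers 0:z
4(c) covers 2:c
floor of heap: 0:z, 1:c
completions by unplaced set U, small U first (add the entries for U minus each lowest piece of U):
  |U|=1: {3}:1  {4}:1
  |U|=2: {0,3}:1  {2,4}:1  {3,4}:2
  |U|=3: {0,3,4}:3  {1,2,4}:1  {2,3,4}:3
  start at 0(z): 4
  start at 1(c): 6
sum over floor = 10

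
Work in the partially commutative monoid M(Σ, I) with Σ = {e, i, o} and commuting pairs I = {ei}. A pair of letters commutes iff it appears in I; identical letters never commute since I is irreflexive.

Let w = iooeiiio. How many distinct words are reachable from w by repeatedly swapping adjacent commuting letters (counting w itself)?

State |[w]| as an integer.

#0=i has no predecessor
#1=o depends on [0:i]
#2=o depends on [1:o]
#3=e depends on [2:o]
#4=i depends on [2:o]
#5=i depends on [4:i]
#6=i depends on [5:i]
#7=o depends on [3:e, 6:i]
sources: [0:i]
N(rest) = Σ N(rest − s) over sources s of rest; N(one piece) = 1:
  size 1 → [7]=1
  size 2 → [3,7]=1  [6,7]=1
  size 3 → [3,6,7]=2  [5,6,7]=1
  size 4 → [3,5,6,7]=3  [4,5,6,7]=1
  size 5 → [3,4,5,6,7]=4
  size 6 → [2,3,4,5,6,7]=4
  first=0(i) contributes 4

4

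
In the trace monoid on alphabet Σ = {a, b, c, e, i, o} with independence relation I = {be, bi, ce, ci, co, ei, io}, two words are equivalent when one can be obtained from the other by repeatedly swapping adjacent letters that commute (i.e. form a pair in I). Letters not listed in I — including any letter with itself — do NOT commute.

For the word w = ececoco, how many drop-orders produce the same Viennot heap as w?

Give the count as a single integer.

35

#0=e has no predecessor
#1=c has no predecessor
#2=e depends on [0:e]
#3=c depends on [1:c]
#4=o depends on [2:e]
#5=c depends on [3:c]
#6=o depends on [4:o]
sources: [0:e, 1:c]
N(rest) = Σ N(rest − s) over sources s of rest; N(one piece) = 1:
  size 1 → [5]=1  [6]=1
  size 2 → [3,5]=1  [4,6]=1  [5,6]=2
  size 3 → [1,3,5]=1  [2,4,6]=1  [3,5,6]=3  [4,5,6]=3
  size 4 → [0,2,4,6]=1  [1,3,5,6]=4  [2,4,5,6]=4  [3,4,5,6]=6
  size 5 → [0,2,4,5,6]=5  [1,3,4,5,6]=10  [2,3,4,5,6]=10
  first=0(e) contributes 20
  first=1(c) contributes 15
|[w]| = 35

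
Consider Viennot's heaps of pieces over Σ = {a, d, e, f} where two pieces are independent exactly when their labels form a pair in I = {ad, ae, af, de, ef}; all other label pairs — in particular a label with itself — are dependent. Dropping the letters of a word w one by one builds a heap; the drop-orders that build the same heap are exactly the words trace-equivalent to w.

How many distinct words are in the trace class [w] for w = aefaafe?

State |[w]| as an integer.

piece 0:a — minimal
piece 1:e — minimal
piece 2:f — minimal
piece 3:a rests on {0:a}
piece 4:a rests on {3:a}
piece 5:f rests on {2:f}
piece 6:e rests on {1:e}
minimal pieces: {0:a, 1:e, 2:f}
ways to finish when only these pieces remain (= sum over removing one remaining piece with nothing left below it):
  1 left: {4}→1  {5}→1  {6}→1
  2 left: {1,6}→1  {2,5}→1  {3,4}→1  {4,5}→2  {4,6}→2  {5,6}→2
  3 left: {0,3,4}→1  {1,4,6}→3  {1,5,6}→3  {2,4,5}→3  {2,5,6}→3  {3,4,5}→3  {3,4,6}→3  {4,5,6}→6
  4 left: {0,3,4,5}→4  {0,3,4,6}→4  {1,2,5,6}→6  {1,3,4,6}→6  {1,4,5,6}→12  {2,3,4,5}→6  {2,4,5,6}→12  {3,4,5,6}→12
  5 left: {0,1,3,4,6}→10  {0,2,3,4,5}→10  {0,3,4,5,6}→20  {1,2,4,5,6}→30  {1,3,4,5,6}→30  {2,3,4,5,6}→30
  placing 0:a first → 90 extensions
  placing 1:e first → 60 extensions
  placing 2:f first → 60 extensions
total linear extensions = 210

210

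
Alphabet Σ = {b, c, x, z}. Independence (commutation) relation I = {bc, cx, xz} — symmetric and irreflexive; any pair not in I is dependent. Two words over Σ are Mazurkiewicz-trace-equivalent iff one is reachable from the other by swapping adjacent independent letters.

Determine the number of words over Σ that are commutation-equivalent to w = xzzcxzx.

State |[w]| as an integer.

#0=x has no predecessor
#1=z has no predecessor
#2=z depends on [1:z]
#3=c depends on [2:z]
#4=x depends on [0:x]
#5=z depends on [3:c]
#6=x depends on [4:x]
sources: [0:x, 1:z]
N(rest) = Σ N(rest − s) over sources s of rest; N(one piece) = 1:
  size 1 → [5]=1  [6]=1
  size 2 → [3,5]=1  [4,6]=1  [5,6]=2
  size 3 → [0,4,6]=1  [2,3,5]=1  [3,5,6]=3  [4,5,6]=3
  size 4 → [0,4,5,6]=4  [1,2,3,5]=1  [2,3,5,6]=4  [3,4,5,6]=6
  size 5 → [0,3,4,5,6]=10  [1,2,3,5,6]=5  [2,3,4,5,6]=10
  first=0(x) contributes 15
  first=1(z) contributes 20
|[w]| = 35

35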